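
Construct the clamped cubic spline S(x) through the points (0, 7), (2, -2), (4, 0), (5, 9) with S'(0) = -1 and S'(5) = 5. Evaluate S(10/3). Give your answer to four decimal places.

-3.7327

Put σ_i = S'' at the i-th knot. Here h = (2, 2, 1) and Δ = (-9/2, 1, 9), so the interior equations h_(i-1)·σ_(i-1) + 2(h_(i-1)+h_i)·σ_i + h_i·σ_(i+1) = 6(Δ_i − Δ_(i-1)) read
  2·σ_0 + 8·σ_1 + 2·σ_2 = 6(Δ_1 - Δ_0) = 33
  2·σ_1 + 6·σ_2 + 1·σ_3 = 6(Δ_2 - Δ_1) = 48
Clamped end conditions give two more equations: 2h_0·σ_0 + h_0·σ_1 = 6(Δ_0 - S'(0)) = -21 and h_2·σ_2 + 2h_2·σ_3 = 6(S'(5) - Δ_2) = -24.
Solving the tridiagonal system: σ_0 = -321/46, σ_1 = 159/46, σ_2 = 222/23, σ_3 = -387/23.
On [2, 4], S(x) = -2 - 104/23·(x - 2) + 159/92·(x - 2)² + 95/184·(x - 2)³.
With (x - 2) = 4/3: S(10/3) = -2318/621.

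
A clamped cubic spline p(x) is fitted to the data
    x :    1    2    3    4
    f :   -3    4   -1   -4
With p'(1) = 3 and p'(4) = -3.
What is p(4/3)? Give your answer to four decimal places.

-0.9037

With M_i denoting the second derivative at x_i, h_i = 1, 1, 1, and Δ_i = (y_(i+1) − y_i)/h_i = 7, -5, -3:
  1·M_0 + 4·M_1 + 1·M_2 = 6(Δ_1 - Δ_0) = -72
  1·M_1 + 4·M_2 + 1·M_3 = 6(Δ_2 - Δ_1) = 12
Clamped end conditions give two more equations: 2h_0·M_0 + h_0·M_1 = 6(Δ_0 - p'(1)) = 24 and h_2·M_2 + 2h_2·M_3 = 6(p'(4) - Δ_2) = 0.
Forward elimination and back-substitution give M_0 = 128/5, M_1 = -136/5, M_2 = 56/5, M_3 = -28/5.
On [1, 2], p(x) = -3 + 3·(x - 1) + 64/5·(x - 1)² - 44/5·(x - 1)³.
With (x - 1) = 1/3: p(4/3) = -122/135.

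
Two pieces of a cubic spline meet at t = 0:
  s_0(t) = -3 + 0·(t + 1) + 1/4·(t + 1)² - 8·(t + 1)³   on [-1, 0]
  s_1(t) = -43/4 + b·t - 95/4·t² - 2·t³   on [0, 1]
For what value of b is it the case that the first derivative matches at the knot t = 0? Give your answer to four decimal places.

s_0'(t) = 0 + 1/2·(t + 1) - 24·(t + 1)², so s_0'(0) = -47/2. On the right, s_1'(0) = b, so b = -47/2.

-23.5000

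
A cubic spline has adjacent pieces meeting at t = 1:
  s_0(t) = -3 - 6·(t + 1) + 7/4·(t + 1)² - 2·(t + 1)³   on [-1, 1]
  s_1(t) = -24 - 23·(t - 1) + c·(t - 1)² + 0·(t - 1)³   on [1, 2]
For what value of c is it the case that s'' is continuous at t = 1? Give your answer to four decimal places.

s_0''(t) = 7/2 - 12·(t + 1), so s_0''(1) = -41/2. On the right, s_1''(1) = 2c, so c = -41/4.

-10.2500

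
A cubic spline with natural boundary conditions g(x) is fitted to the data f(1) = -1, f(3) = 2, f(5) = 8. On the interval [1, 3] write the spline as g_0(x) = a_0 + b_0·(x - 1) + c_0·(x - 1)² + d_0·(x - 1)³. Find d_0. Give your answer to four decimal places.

0.0938

With M_i denoting the second derivative at x_i, h_i = 2, 2, and Δ_i = (y_(i+1) − y_i)/h_i = 3/2, 3:
  2·M_0 + 8·M_1 + 2·M_2 = 6(Δ_1 - Δ_0) = 9
Natural end conditions: M_0 = M_2 = 0.
Solving the tridiagonal system: M_0 = 0, M_1 = 9/8, M_2 = 0.
On [1, 3], with g_0(x) = a_0 + b_0·(x - 1) + c_0·(x - 1)² + d_0·(x - 1)³: c_0 = M_0/2 = 0, d_0 = (M_1 - M_0)/(6h_0) = 3/32, b_0 = Δ_0 - h_0(2M_0 + M_1)/6 = 9/8.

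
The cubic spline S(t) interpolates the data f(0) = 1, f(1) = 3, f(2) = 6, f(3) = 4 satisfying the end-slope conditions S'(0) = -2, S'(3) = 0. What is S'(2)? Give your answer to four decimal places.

With σ_i denoting the second derivative at x_i, h_i = 1, 1, 1, and Δ_i = (y_(i+1) − y_i)/h_i = 2, 3, -2:
  1·σ_0 + 4·σ_1 + 1·σ_2 = 6(Δ_1 - Δ_0) = 6
  1·σ_1 + 4·σ_2 + 1·σ_3 = 6(Δ_2 - Δ_1) = -30
Clamped end conditions give two more equations: 2h_0·σ_0 + h_0·σ_1 = 6(Δ_0 - S'(0)) = 24 and h_2·σ_2 + 2h_2·σ_3 = 6(S'(3) - Δ_2) = 12.
Solving the tridiagonal system: σ_0 = 34/3, σ_1 = 4/3, σ_2 = -32/3, σ_3 = 34/3.
On [2, 3], S'(t) = b_2 + 2c_2·(t - 2) + 3d_2·(t - 2)² with b_2 = Δ_2 - h_2(2σ_2 + σ_3)/6 = -1/3, c_2 = σ_2/2 = -16/3, d_2 = (σ_3 - σ_2)/(6h_2) = 11/3. So S'(2) = -1/3.

-0.3333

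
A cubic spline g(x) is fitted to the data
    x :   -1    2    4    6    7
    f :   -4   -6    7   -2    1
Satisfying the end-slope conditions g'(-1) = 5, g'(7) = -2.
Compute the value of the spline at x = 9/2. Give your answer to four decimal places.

5.4721

Write m_i for g''(x_i). With h_i = 3, 2, 2, 1 and divided differences Δ_i = -2/3, 13/2, -9/2, 3, the continuity of g' gives the tridiagonal system
  3·m_0 + 10·m_1 + 2·m_2 = 6(Δ_1 - Δ_0) = 43
  2·m_1 + 8·m_2 + 2·m_3 = 6(Δ_2 - Δ_1) = -66
  2·m_2 + 6·m_3 + 1·m_4 = 6(Δ_3 - Δ_2) = 45
Clamped end conditions give two more equations: 2h_0·m_0 + h_0·m_1 = 6(Δ_0 - g'(-1)) = -34 and h_3·m_3 + 2h_3·m_4 = 6(g'(7) - Δ_3) = -30.
Hence m_0 = -3485/318, m_1 = 561/53, m_2 = -3177/212, m_3 = 867/53, m_4 = -2457/106.
On [4, 6], g(x) = 7 + 2/53·(x - 4) - 3177/424·(x - 4)² + 2215/848·(x - 4)³.
With (x - 4) = 1/2: g(9/2) = 37123/6784.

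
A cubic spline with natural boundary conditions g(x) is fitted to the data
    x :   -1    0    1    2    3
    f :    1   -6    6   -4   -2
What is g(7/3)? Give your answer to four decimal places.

Let m_i = g''(x_i). Step sizes h_i = 1, 1, 1, 1; slopes of the chords Δ_i = (y_(i+1) - y_i)/h_i = -7, 12, -10, 2.
  1·m_0 + 4·m_1 + 1·m_2 = 6(Δ_1 - Δ_0) = 114
  1·m_1 + 4·m_2 + 1·m_3 = 6(Δ_2 - Δ_1) = -132
  1·m_2 + 4·m_3 + 1·m_4 = 6(Δ_3 - Δ_2) = 72
Natural end conditions: m_0 = m_4 = 0.
Hence m_0 = 0, m_1 = 165/4, m_2 = -51, m_3 = 123/4, m_4 = 0.
On [2, 3], g(x) = -4 - 33/4·(x - 2) + 123/8·(x - 2)² - 41/8·(x - 2)³.
With (x - 2) = 1/3: g(7/3) = -565/108.

-5.2315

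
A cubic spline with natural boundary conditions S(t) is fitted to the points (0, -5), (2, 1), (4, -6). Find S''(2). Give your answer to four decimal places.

-4.8750

Write m_i for S''(x_i). With h_i = 2, 2 and divided differences Δ_i = 3, -7/2, the continuity of S' gives the tridiagonal system
  2·m_0 + 8·m_1 + 2·m_2 = 6(Δ_1 - Δ_0) = -39
Natural end conditions: m_0 = m_2 = 0.
Forward elimination and back-substitution give m_0 = 0, m_1 = -39/8, m_2 = 0.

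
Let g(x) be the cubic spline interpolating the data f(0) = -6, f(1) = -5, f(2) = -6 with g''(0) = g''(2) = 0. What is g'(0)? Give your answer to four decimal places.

Write m_i for g''(x_i). With h_i = 1, 1 and divided differences Δ_i = 1, -1, the continuity of g' gives the tridiagonal system
  1·m_0 + 4·m_1 + 1·m_2 = 6(Δ_1 - Δ_0) = -12
Natural end conditions: m_0 = m_2 = 0.
Solving: m_0 = 0, m_1 = -3, m_2 = 0.
On [0, 1], g'(x) = b_0 + 2c_0·x + 3d_0·x² with b_0 = Δ_0 - h_0(2m_0 + m_1)/6 = 3/2, c_0 = m_0/2 = 0, d_0 = (m_1 - m_0)/(6h_0) = -1/2. So g'(0) = 3/2.

1.5000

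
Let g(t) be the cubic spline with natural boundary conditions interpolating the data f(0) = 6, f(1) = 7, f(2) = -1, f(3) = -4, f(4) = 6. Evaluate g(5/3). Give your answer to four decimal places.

Write σ_i for g''(x_i). With h_i = 1, 1, 1, 1 and divided differences Δ_i = 1, -8, -3, 10, the continuity of g' gives the tridiagonal system
  1·σ_0 + 4·σ_1 + 1·σ_2 = 6(Δ_1 - Δ_0) = -54
  1·σ_1 + 4·σ_2 + 1·σ_3 = 6(Δ_2 - Δ_1) = 30
  1·σ_2 + 4·σ_3 + 1·σ_4 = 6(Δ_3 - Δ_2) = 78
Natural end conditions: σ_0 = σ_4 = 0.
Solving the tridiagonal system: σ_0 = 0, σ_1 = -213/14, σ_2 = 48/7, σ_3 = 249/14, σ_4 = 0.
On [1, 2], g(t) = 7 - 57/14·(t - 1) - 213/28·(t - 1)² + 103/28·(t - 1)³.
With (t - 1) = 2/3: g(5/3) = 377/189.

1.9947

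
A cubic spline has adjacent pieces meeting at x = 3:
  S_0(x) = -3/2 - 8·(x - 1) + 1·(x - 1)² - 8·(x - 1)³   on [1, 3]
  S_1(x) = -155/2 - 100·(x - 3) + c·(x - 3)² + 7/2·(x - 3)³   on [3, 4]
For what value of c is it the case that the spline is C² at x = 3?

S_0''(x) = 2 - 48·(x - 1), so S_0''(3) = -94. On the right, S_1''(3) = 2c, so c = -47.

-47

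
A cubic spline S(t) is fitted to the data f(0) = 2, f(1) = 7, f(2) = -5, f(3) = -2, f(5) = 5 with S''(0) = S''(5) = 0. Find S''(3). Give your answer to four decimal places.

Write σ_i for S''(x_i). With h_i = 1, 1, 1, 2 and divided differences Δ_i = 5, -12, 3, 7/2, the continuity of S' gives the tridiagonal system
  1·σ_0 + 4·σ_1 + 1·σ_2 = 6(Δ_1 - Δ_0) = -102
  1·σ_1 + 4·σ_2 + 1·σ_3 = 6(Δ_2 - Δ_1) = 90
  1·σ_2 + 6·σ_3 + 2·σ_4 = 6(Δ_3 - Δ_2) = 3
Natural end conditions: σ_0 = σ_4 = 0.
Hence σ_0 = 0, σ_1 = -2883/86, σ_2 = 1380/43, σ_3 = -417/86, σ_4 = 0.

-4.8488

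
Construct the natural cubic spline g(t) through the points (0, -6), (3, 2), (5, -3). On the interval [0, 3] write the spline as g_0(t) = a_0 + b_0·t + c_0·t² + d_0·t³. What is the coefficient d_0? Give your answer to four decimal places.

-0.1722

Put M_i = g'' at the i-th knot. Here h = (3, 2) and Δ = (8/3, -5/2), so the interior equations h_(i-1)·M_(i-1) + 2(h_(i-1)+h_i)·M_i + h_i·M_(i+1) = 6(Δ_i − Δ_(i-1)) read
  3·M_0 + 10·M_1 + 2·M_2 = 6(Δ_1 - Δ_0) = -31
Natural end conditions: M_0 = M_2 = 0.
Forward elimination and back-substitution give M_0 = 0, M_1 = -31/10, M_2 = 0.
On [0, 3], with g_0(t) = a_0 + b_0·t + c_0·t² + d_0·t³: c_0 = M_0/2 = 0, d_0 = (M_1 - M_0)/(6h_0) = -31/180, b_0 = Δ_0 - h_0(2M_0 + M_1)/6 = 253/60.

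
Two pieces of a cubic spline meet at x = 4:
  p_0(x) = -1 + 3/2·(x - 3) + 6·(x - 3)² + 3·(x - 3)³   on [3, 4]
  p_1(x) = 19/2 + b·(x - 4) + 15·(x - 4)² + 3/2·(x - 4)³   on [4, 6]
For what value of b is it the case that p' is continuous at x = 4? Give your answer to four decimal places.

22.5000

p_0'(x) = 3/2 + 12·(x - 3) + 9·(x - 3)², so p_0'(4) = 45/2. On the right, p_1'(4) = b, so b = 45/2.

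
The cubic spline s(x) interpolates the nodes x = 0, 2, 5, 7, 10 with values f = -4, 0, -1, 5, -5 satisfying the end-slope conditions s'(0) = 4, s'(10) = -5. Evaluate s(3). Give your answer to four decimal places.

-0.7645

Put m_i = s'' at the i-th knot. Here h = (2, 3, 2, 3) and Δ = (2, -1/3, 3, -10/3), so the interior equations h_(i-1)·m_(i-1) + 2(h_(i-1)+h_i)·m_i + h_i·m_(i+1) = 6(Δ_i − Δ_(i-1)) read
  2·m_0 + 10·m_1 + 3·m_2 = 6(Δ_1 - Δ_0) = -14
  3·m_1 + 10·m_2 + 2·m_3 = 6(Δ_2 - Δ_1) = 20
  2·m_2 + 10·m_3 + 3·m_4 = 6(Δ_3 - Δ_2) = -38
Clamped end conditions give two more equations: 2h_0·m_0 + h_0·m_1 = 6(Δ_0 - s'(0)) = -12 and h_3·m_3 + 2h_3·m_4 = 6(s'(10) - Δ_3) = -10.
Solving: m_0 = -853/435, m_1 = -904/435, m_2 = 1552/435, m_3 = -2054/435, m_4 = 302/435.
On [2, 5], s(x) = 0 - 17/435·(x - 2) - 452/435·(x - 2)² + 1228/3915·(x - 2)³.
With (x - 2) = 1: s(3) = -2993/3915.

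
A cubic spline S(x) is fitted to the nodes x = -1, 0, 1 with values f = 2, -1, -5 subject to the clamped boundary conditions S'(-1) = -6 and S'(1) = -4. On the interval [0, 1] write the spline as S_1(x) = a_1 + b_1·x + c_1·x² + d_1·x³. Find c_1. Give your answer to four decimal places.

-2.5000

Put σ_i = S'' at the i-th knot. Here h = (1, 1) and Δ = (-3, -4), so the interior equations h_(i-1)·σ_(i-1) + 2(h_(i-1)+h_i)·σ_i + h_i·σ_(i+1) = 6(Δ_i − Δ_(i-1)) read
  1·σ_0 + 4·σ_1 + 1·σ_2 = 6(Δ_1 - Δ_0) = -6
Clamped end conditions give two more equations: 2h_0·σ_0 + h_0·σ_1 = 6(Δ_0 - S'(-1)) = 18 and h_1·σ_1 + 2h_1·σ_2 = 6(S'(1) - Δ_1) = 0.
Solving: σ_0 = 23/2, σ_1 = -5, σ_2 = 5/2.
On [0, 1], with S_1(x) = a_1 + b_1·x + c_1·x² + d_1·x³: c_1 = σ_1/2 = -5/2, d_1 = (σ_2 - σ_1)/(6h_1) = 5/4, b_1 = Δ_1 - h_1(2σ_1 + σ_2)/6 = -11/4.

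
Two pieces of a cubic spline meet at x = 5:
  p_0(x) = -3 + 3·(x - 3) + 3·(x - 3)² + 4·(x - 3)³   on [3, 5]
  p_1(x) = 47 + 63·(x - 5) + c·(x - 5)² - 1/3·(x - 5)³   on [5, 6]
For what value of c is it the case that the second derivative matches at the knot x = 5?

p_0''(x) = 6 + 24·(x - 3), so p_0''(5) = 54. On the right, p_1''(5) = 2c, so c = 27.

27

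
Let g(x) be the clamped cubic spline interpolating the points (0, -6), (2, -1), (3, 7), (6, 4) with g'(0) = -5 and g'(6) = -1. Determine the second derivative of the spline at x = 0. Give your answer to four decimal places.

Write σ_i for g''(x_i). With h_i = 2, 1, 3 and divided differences Δ_i = 5/2, 8, -1, the continuity of g' gives the tridiagonal system
  2·σ_0 + 6·σ_1 + 1·σ_2 = 6(Δ_1 - Δ_0) = 33
  1·σ_1 + 8·σ_2 + 3·σ_3 = 6(Δ_2 - Δ_1) = -54
Clamped end conditions give two more equations: 2h_0·σ_0 + h_0·σ_1 = 6(Δ_0 - g'(0)) = 45 and h_2·σ_2 + 2h_2·σ_3 = 6(g'(6) - Δ_2) = 0.
Solving the tridiagonal system: σ_0 = 391/42, σ_1 = 163/42, σ_2 = -187/21, σ_3 = 187/42.

9.3095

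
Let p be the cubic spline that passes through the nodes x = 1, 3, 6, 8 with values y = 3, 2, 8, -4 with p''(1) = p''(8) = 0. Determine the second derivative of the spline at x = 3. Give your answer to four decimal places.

3.2308

With σ_i denoting the second derivative at x_i, h_i = 2, 3, 2, and Δ_i = (y_(i+1) − y_i)/h_i = -1/2, 2, -6:
  2·σ_0 + 10·σ_1 + 3·σ_2 = 6(Δ_1 - Δ_0) = 15
  3·σ_1 + 10·σ_2 + 2·σ_3 = 6(Δ_2 - Δ_1) = -48
Natural end conditions: σ_0 = σ_3 = 0.
Solving the tridiagonal system: σ_0 = 0, σ_1 = 42/13, σ_2 = -75/13, σ_3 = 0.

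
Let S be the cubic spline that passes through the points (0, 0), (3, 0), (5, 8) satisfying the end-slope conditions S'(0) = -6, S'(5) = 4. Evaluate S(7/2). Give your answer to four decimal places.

1.8875

Write σ_i for S''(x_i). With h_i = 3, 2 and divided differences Δ_i = 0, 4, the continuity of S' gives the tridiagonal system
  3·σ_0 + 10·σ_1 + 2·σ_2 = 6(Δ_1 - Δ_0) = 24
Clamped end conditions give two more equations: 2h_0·σ_0 + h_0·σ_1 = 6(Δ_0 - S'(0)) = 36 and h_1·σ_1 + 2h_1·σ_2 = 6(S'(5) - Δ_1) = 0.
Solving: σ_0 = 28/5, σ_1 = 4/5, σ_2 = -2/5.
On [3, 5], S(x) = 0 + 18/5·(x - 3) + 2/5·(x - 3)² - 1/10·(x - 3)³.
With (x - 3) = 1/2: S(7/2) = 151/80.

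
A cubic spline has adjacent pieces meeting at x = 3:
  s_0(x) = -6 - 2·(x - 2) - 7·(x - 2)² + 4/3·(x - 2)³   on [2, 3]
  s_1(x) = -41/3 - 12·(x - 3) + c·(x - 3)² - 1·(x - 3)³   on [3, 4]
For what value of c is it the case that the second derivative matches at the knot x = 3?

s_0''(x) = -14 + 8·(x - 2), so s_0''(3) = -6. On the right, s_1''(3) = 2c, so c = -3.

-3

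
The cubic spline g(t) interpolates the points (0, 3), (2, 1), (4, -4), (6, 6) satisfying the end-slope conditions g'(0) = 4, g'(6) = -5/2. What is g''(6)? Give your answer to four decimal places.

Let M_i = g''(x_i). Step sizes h_i = 2, 2, 2; slopes of the chords Δ_i = (y_(i+1) - y_i)/h_i = -1, -5/2, 5.
  2·M_0 + 8·M_1 + 2·M_2 = 6(Δ_1 - Δ_0) = -9
  2·M_1 + 8·M_2 + 2·M_3 = 6(Δ_2 - Δ_1) = 45
Clamped end conditions give two more equations: 2h_0·M_0 + h_0·M_1 = 6(Δ_0 - g'(0)) = -30 and h_2·M_2 + 2h_2·M_3 = 6(g'(6) - Δ_2) = -45.
Solving: M_0 = -97/15, M_1 = -31/15, M_2 = 307/30, M_3 = -491/30.

-16.3667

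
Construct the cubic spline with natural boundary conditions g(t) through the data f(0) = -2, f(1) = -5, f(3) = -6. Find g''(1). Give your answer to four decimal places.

Let σ_i = g''(x_i). Step sizes h_i = 1, 2; slopes of the chords Δ_i = (y_(i+1) - y_i)/h_i = -3, -1/2.
  1·σ_0 + 6·σ_1 + 2·σ_2 = 6(Δ_1 - Δ_0) = 15
Natural end conditions: σ_0 = σ_2 = 0.
Hence σ_0 = 0, σ_1 = 5/2, σ_2 = 0.

2.5000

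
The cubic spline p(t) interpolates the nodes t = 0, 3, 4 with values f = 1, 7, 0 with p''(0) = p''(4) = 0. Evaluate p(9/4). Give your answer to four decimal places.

Let M_i = p''(x_i). Step sizes h_i = 3, 1; slopes of the chords Δ_i = (y_(i+1) - y_i)/h_i = 2, -7.
  3·M_0 + 8·M_1 + 1·M_2 = 6(Δ_1 - Δ_0) = -54
Natural end conditions: M_0 = M_2 = 0.
Solving the tridiagonal system: M_0 = 0, M_1 = -27/4, M_2 = 0.
On [0, 3], p(t) = 1 + 43/8·t + 0·t² - 3/8·t³.
With t = 9/4: p(9/4) = 4517/512.

8.8223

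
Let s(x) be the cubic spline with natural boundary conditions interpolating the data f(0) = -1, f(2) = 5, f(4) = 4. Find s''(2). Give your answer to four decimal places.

-2.6250

With σ_i denoting the second derivative at x_i, h_i = 2, 2, and Δ_i = (y_(i+1) − y_i)/h_i = 3, -1/2:
  2·σ_0 + 8·σ_1 + 2·σ_2 = 6(Δ_1 - Δ_0) = -21
Natural end conditions: σ_0 = σ_2 = 0.
Solving: σ_0 = 0, σ_1 = -21/8, σ_2 = 0.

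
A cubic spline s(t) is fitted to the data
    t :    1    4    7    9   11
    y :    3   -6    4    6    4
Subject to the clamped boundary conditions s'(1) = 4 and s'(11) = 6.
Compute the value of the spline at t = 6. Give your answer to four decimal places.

Let σ_i = s''(x_i). Step sizes h_i = 3, 3, 2, 2; slopes of the chords Δ_i = (y_(i+1) - y_i)/h_i = -3, 10/3, 1, -1.
  3·σ_0 + 12·σ_1 + 3·σ_2 = 6(Δ_1 - Δ_0) = 38
  3·σ_1 + 10·σ_2 + 2·σ_3 = 6(Δ_2 - Δ_1) = -14
  2·σ_2 + 8·σ_3 + 2·σ_4 = 6(Δ_3 - Δ_2) = -12
Clamped end conditions give two more equations: 2h_0·σ_0 + h_0·σ_1 = 6(Δ_0 - s'(1)) = -42 and h_3·σ_3 + 2h_3·σ_4 = 6(s'(11) - Δ_3) = 42.
Solving the tridiagonal system: σ_0 = -61/6, σ_1 = 19/3, σ_2 = -5/2, σ_3 = -4, σ_4 = 25/2.
On [4, 7], s(t) = -6 - 7/4·(t - 4) + 19/6·(t - 4)² - 53/108·(t - 4)³.
With (t - 4) = 2: s(6) = -41/54.

-0.7593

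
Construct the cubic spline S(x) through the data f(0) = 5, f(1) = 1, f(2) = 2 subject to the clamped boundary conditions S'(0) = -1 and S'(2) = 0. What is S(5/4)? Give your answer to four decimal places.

Let M_i = S''(x_i). Step sizes h_i = 1, 1; slopes of the chords Δ_i = (y_(i+1) - y_i)/h_i = -4, 1.
  1·M_0 + 4·M_1 + 1·M_2 = 6(Δ_1 - Δ_0) = 30
Clamped end conditions give two more equations: 2h_0·M_0 + h_0·M_1 = 6(Δ_0 - S'(0)) = -18 and h_1·M_1 + 2h_1·M_2 = 6(S'(2) - Δ_1) = -6.
Forward elimination and back-substitution give M_0 = -16, M_1 = 14, M_2 = -10.
On [1, 2], S(x) = 1 - 2·(x - 1) + 7·(x - 1)² - 4·(x - 1)³.
With (x - 1) = 1/4: S(5/4) = 7/8.

0.8750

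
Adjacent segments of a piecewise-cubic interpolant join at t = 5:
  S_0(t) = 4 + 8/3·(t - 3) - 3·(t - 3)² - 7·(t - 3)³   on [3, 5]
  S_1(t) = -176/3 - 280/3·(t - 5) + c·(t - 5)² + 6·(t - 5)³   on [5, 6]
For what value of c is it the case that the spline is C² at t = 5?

-45

S_0''(t) = -6 - 42·(t - 3), so S_0''(5) = -90. On the right, S_1''(5) = 2c, so c = -45.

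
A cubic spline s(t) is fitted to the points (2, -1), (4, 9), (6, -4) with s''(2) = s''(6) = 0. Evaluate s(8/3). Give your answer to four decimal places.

4.0370

Let m_i = s''(x_i). Step sizes h_i = 2, 2; slopes of the chords Δ_i = (y_(i+1) - y_i)/h_i = 5, -13/2.
  2·m_0 + 8·m_1 + 2·m_2 = 6(Δ_1 - Δ_0) = -69
Natural end conditions: m_0 = m_2 = 0.
Solving the tridiagonal system: m_0 = 0, m_1 = -69/8, m_2 = 0.
On [2, 4], s(t) = -1 + 63/8·(t - 2) + 0·(t - 2)² - 23/32·(t - 2)³.
With (t - 2) = 2/3: s(8/3) = 109/27.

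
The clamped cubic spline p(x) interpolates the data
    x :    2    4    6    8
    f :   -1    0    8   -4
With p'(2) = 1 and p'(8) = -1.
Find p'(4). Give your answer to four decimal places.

3.6667

With M_i denoting the second derivative at x_i, h_i = 2, 2, 2, and Δ_i = (y_(i+1) − y_i)/h_i = 1/2, 4, -6:
  2·M_0 + 8·M_1 + 2·M_2 = 6(Δ_1 - Δ_0) = 21
  2·M_1 + 8·M_2 + 2·M_3 = 6(Δ_2 - Δ_1) = -60
Clamped end conditions give two more equations: 2h_0·M_0 + h_0·M_1 = 6(Δ_0 - p'(2)) = -3 and h_2·M_2 + 2h_2·M_3 = 6(p'(8) - Δ_2) = 30.
Forward elimination and back-substitution give M_0 = -25/6, M_1 = 41/6, M_2 = -38/3, M_3 = 83/6.
On [4, 6], p'(x) = b_1 + 2c_1·(x - 4) + 3d_1·(x - 4)² with b_1 = Δ_1 - h_1(2M_1 + M_2)/6 = 11/3, c_1 = M_1/2 = 41/12, d_1 = (M_2 - M_1)/(6h_1) = -13/8. So p'(4) = 11/3.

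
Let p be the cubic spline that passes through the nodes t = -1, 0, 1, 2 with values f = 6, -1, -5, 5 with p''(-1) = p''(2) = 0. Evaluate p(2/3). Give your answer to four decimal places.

Put σ_i = p'' at the i-th knot. Here h = (1, 1, 1) and Δ = (-7, -4, 10), so the interior equations h_(i-1)·σ_(i-1) + 2(h_(i-1)+h_i)·σ_i + h_i·σ_(i+1) = 6(Δ_i − Δ_(i-1)) read
  1·σ_0 + 4·σ_1 + 1·σ_2 = 6(Δ_1 - Δ_0) = 18
  1·σ_1 + 4·σ_2 + 1·σ_3 = 6(Δ_2 - Δ_1) = 84
Natural end conditions: σ_0 = σ_3 = 0.
Solving: σ_0 = 0, σ_1 = -4/5, σ_2 = 106/5, σ_3 = 0.
On [0, 1], p(t) = -1 - 109/15·t - 2/5·t² + 11/3·t³.
With t = 2/3: p(2/3) = -1999/405.

-4.9358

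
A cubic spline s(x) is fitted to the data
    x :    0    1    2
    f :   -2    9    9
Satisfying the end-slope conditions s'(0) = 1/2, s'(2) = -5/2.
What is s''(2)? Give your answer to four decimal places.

With M_i denoting the second derivative at x_i, h_i = 1, 1, and Δ_i = (y_(i+1) − y_i)/h_i = 11, 0:
  1·M_0 + 4·M_1 + 1·M_2 = 6(Δ_1 - Δ_0) = -66
Clamped end conditions give two more equations: 2h_0·M_0 + h_0·M_1 = 6(Δ_0 - s'(0)) = 63 and h_1·M_1 + 2h_1·M_2 = 6(s'(2) - Δ_1) = -15.
Solving the tridiagonal system: M_0 = 93/2, M_1 = -30, M_2 = 15/2.

7.5000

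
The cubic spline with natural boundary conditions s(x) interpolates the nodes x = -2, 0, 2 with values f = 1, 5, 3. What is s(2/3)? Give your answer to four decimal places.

4.8889

With σ_i denoting the second derivative at x_i, h_i = 2, 2, and Δ_i = (y_(i+1) − y_i)/h_i = 2, -1:
  2·σ_0 + 8·σ_1 + 2·σ_2 = 6(Δ_1 - Δ_0) = -18
Natural end conditions: σ_0 = σ_2 = 0.
Solving: σ_0 = 0, σ_1 = -9/4, σ_2 = 0.
On [0, 2], s(x) = 5 + 1/2·x - 9/8·x² + 3/16·x³.
With x = 2/3: s(2/3) = 44/9.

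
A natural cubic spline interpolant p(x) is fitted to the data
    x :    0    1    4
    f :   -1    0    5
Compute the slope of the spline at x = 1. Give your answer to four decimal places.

Put σ_i = p'' at the i-th knot. Here h = (1, 3) and Δ = (1, 5/3), so the interior equations h_(i-1)·σ_(i-1) + 2(h_(i-1)+h_i)·σ_i + h_i·σ_(i+1) = 6(Δ_i − Δ_(i-1)) read
  1·σ_0 + 8·σ_1 + 3·σ_2 = 6(Δ_1 - Δ_0) = 4
Natural end conditions: σ_0 = σ_2 = 0.
Forward elimination and back-substitution give σ_0 = 0, σ_1 = 1/2, σ_2 = 0.
On [1, 4], p'(x) = b_1 + 2c_1·(x - 1) + 3d_1·(x - 1)² with b_1 = Δ_1 - h_1(2σ_1 + σ_2)/6 = 7/6, c_1 = σ_1/2 = 1/4, d_1 = (σ_2 - σ_1)/(6h_1) = -1/36. So p'(1) = 7/6.

1.1667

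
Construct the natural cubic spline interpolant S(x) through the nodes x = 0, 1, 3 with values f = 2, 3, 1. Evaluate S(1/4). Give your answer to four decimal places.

2.3281

With σ_i denoting the second derivative at x_i, h_i = 1, 2, and Δ_i = (y_(i+1) − y_i)/h_i = 1, -1:
  1·σ_0 + 6·σ_1 + 2·σ_2 = 6(Δ_1 - Δ_0) = -12
Natural end conditions: σ_0 = σ_2 = 0.
Solving the tridiagonal system: σ_0 = 0, σ_1 = -2, σ_2 = 0.
On [0, 1], S(x) = 2 + 4/3·x + 0·x² - 1/3·x³.
With x = 1/4: S(1/4) = 149/64.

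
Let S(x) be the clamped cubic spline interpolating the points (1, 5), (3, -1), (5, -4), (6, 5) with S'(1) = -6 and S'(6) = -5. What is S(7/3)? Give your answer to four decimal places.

1.0129

Write m_i for S''(x_i). With h_i = 2, 2, 1 and divided differences Δ_i = -3, -3/2, 9, the continuity of S' gives the tridiagonal system
  2·m_0 + 8·m_1 + 2·m_2 = 6(Δ_1 - Δ_0) = 9
  2·m_1 + 6·m_2 + 1·m_3 = 6(Δ_2 - Δ_1) = 63
Clamped end conditions give two more equations: 2h_0·m_0 + h_0·m_1 = 6(Δ_0 - S'(1)) = 18 and h_2·m_2 + 2h_2·m_3 = 6(S'(6) - Δ_2) = -84.
Hence m_0 = 347/46, m_1 = -140/23, m_2 = 490/23, m_3 = -1211/23.
On [1, 3], S(x) = 5 - 6·(x - 1) + 347/92·(x - 1)² - 209/184·(x - 1)³.
With (x - 1) = 4/3: S(7/3) = 629/621.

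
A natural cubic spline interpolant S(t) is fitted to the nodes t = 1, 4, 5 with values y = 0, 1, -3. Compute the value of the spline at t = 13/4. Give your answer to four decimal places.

Let M_i = S''(x_i). Step sizes h_i = 3, 1; slopes of the chords Δ_i = (y_(i+1) - y_i)/h_i = 1/3, -4.
  3·M_0 + 8·M_1 + 1·M_2 = 6(Δ_1 - Δ_0) = -26
Natural end conditions: M_0 = M_2 = 0.
Solving: M_0 = 0, M_1 = -13/4, M_2 = 0.
On [1, 4], S(t) = 0 + 47/24·(t - 1) + 0·(t - 1)² - 13/72·(t - 1)³.
With (t - 1) = 9/4: S(13/4) = 1203/512.

2.3496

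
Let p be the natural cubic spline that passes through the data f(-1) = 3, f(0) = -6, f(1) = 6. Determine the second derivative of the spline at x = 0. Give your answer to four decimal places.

31.5000

Put M_i = p'' at the i-th knot. Here h = (1, 1) and Δ = (-9, 12), so the interior equations h_(i-1)·M_(i-1) + 2(h_(i-1)+h_i)·M_i + h_i·M_(i+1) = 6(Δ_i − Δ_(i-1)) read
  1·M_0 + 4·M_1 + 1·M_2 = 6(Δ_1 - Δ_0) = 126
Natural end conditions: M_0 = M_2 = 0.
Forward elimination and back-substitution give M_0 = 0, M_1 = 63/2, M_2 = 0.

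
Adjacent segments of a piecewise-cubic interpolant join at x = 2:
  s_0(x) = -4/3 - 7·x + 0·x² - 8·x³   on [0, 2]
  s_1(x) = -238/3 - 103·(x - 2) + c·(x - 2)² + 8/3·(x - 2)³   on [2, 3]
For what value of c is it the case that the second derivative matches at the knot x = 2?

s_0''(x) = 0 - 48·x, so s_0''(2) = -96. On the right, s_1''(2) = 2c, so c = -48.

-48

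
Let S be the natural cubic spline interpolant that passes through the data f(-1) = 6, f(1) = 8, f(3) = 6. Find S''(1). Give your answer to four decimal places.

-1.5000

Let M_i = S''(x_i). Step sizes h_i = 2, 2; slopes of the chords Δ_i = (y_(i+1) - y_i)/h_i = 1, -1.
  2·M_0 + 8·M_1 + 2·M_2 = 6(Δ_1 - Δ_0) = -12
Natural end conditions: M_0 = M_2 = 0.
Hence M_0 = 0, M_1 = -3/2, M_2 = 0.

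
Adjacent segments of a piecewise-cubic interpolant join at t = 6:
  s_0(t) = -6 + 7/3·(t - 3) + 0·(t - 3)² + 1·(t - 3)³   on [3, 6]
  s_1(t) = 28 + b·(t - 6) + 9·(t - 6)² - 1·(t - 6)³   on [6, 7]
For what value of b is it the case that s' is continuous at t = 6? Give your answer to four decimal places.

29.3333

s_0'(t) = 7/3 + 0·(t - 3) + 3·(t - 3)², so s_0'(6) = 88/3. On the right, s_1'(6) = b, so b = 88/3.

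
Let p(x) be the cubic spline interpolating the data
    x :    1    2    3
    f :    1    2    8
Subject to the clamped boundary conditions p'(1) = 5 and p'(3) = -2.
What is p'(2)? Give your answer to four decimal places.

Let σ_i = p''(x_i). Step sizes h_i = 1, 1; slopes of the chords Δ_i = (y_(i+1) - y_i)/h_i = 1, 6.
  1·σ_0 + 4·σ_1 + 1·σ_2 = 6(Δ_1 - Δ_0) = 30
Clamped end conditions give two more equations: 2h_0·σ_0 + h_0·σ_1 = 6(Δ_0 - p'(1)) = -24 and h_1·σ_1 + 2h_1·σ_2 = 6(p'(3) - Δ_1) = -48.
Solving the tridiagonal system: σ_0 = -23, σ_1 = 22, σ_2 = -35.
On [2, 3], p'(x) = b_1 + 2c_1·(x - 2) + 3d_1·(x - 2)² with b_1 = Δ_1 - h_1(2σ_1 + σ_2)/6 = 9/2, c_1 = σ_1/2 = 11, d_1 = (σ_2 - σ_1)/(6h_1) = -19/2. So p'(2) = 9/2.

4.5000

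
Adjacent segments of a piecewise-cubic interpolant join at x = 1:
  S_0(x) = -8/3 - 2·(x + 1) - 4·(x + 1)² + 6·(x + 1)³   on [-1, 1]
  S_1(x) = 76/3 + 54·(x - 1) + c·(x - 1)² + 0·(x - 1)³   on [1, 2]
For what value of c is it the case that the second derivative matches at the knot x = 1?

32

S_0''(x) = -8 + 36·(x + 1), so S_0''(1) = 64. On the right, S_1''(1) = 2c, so c = 32.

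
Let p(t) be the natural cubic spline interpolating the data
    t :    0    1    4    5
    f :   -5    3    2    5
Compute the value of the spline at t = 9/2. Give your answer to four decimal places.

3.1477

Put M_i = p'' at the i-th knot. Here h = (1, 3, 1) and Δ = (8, -1/3, 3), so the interior equations h_(i-1)·M_(i-1) + 2(h_(i-1)+h_i)·M_i + h_i·M_(i+1) = 6(Δ_i − Δ_(i-1)) read
  1·M_0 + 8·M_1 + 3·M_2 = 6(Δ_1 - Δ_0) = -50
  3·M_1 + 8·M_2 + 1·M_3 = 6(Δ_2 - Δ_1) = 20
Natural end conditions: M_0 = M_3 = 0.
Solving the tridiagonal system: M_0 = 0, M_1 = -92/11, M_2 = 62/11, M_3 = 0.
On [4, 5], p(t) = 2 + 37/33·(t - 4) + 31/11·(t - 4)² - 31/33·(t - 4)³.
With (t - 4) = 1/2: p(9/2) = 277/88.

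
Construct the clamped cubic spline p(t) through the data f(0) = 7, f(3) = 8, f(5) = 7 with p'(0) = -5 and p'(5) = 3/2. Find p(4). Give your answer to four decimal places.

7.2000

With σ_i denoting the second derivative at x_i, h_i = 3, 2, and Δ_i = (y_(i+1) − y_i)/h_i = 1/3, -1/2:
  3·σ_0 + 10·σ_1 + 2·σ_2 = 6(Δ_1 - Δ_0) = -5
Clamped end conditions give two more equations: 2h_0·σ_0 + h_0·σ_1 = 6(Δ_0 - p'(0)) = 32 and h_1·σ_1 + 2h_1·σ_2 = 6(p'(5) - Δ_1) = 12.
Hence σ_0 = 107/15, σ_1 = -18/5, σ_2 = 24/5.
On [3, 5], p(t) = 8 + 3/10·(t - 3) - 9/5·(t - 3)² + 7/10·(t - 3)³.
With (t - 3) = 1: p(4) = 36/5.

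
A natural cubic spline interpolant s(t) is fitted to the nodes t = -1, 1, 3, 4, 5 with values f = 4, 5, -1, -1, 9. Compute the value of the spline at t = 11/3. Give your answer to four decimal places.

Write m_i for s''(x_i). With h_i = 2, 2, 1, 1 and divided differences Δ_i = 1/2, -3, 0, 10, the continuity of s' gives the tridiagonal system
  2·m_0 + 8·m_1 + 2·m_2 = 6(Δ_1 - Δ_0) = -21
  2·m_1 + 6·m_2 + 1·m_3 = 6(Δ_2 - Δ_1) = 18
  1·m_2 + 4·m_3 + 1·m_4 = 6(Δ_3 - Δ_2) = 60
Natural end conditions: m_0 = m_4 = 0.
Forward elimination and back-substitution give m_0 = 0, m_1 = -169/56, m_2 = 11/7, m_3 = 409/28, m_4 = 0.
On [3, 4], s(t) = -1 - 71/24·(t - 3) + 11/14·(t - 3)² + 365/168·(t - 3)³.
With (t - 3) = 2/3: s(11/3) = -4489/2268.

-1.9793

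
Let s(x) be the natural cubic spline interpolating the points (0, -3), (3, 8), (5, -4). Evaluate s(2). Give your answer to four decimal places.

7.5556

Write M_i for s''(x_i). With h_i = 3, 2 and divided differences Δ_i = 11/3, -6, the continuity of s' gives the tridiagonal system
  3·M_0 + 10·M_1 + 2·M_2 = 6(Δ_1 - Δ_0) = -58
Natural end conditions: M_0 = M_2 = 0.
Solving: M_0 = 0, M_1 = -29/5, M_2 = 0.
On [0, 3], s(x) = -3 + 197/30·x + 0·x² - 29/90·x³.
With x = 2: s(2) = 68/9.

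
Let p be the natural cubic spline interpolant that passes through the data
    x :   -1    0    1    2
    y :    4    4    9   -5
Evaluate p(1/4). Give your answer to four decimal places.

5.6625

Let σ_i = p''(x_i). Step sizes h_i = 1, 1, 1; slopes of the chords Δ_i = (y_(i+1) - y_i)/h_i = 0, 5, -14.
  1·σ_0 + 4·σ_1 + 1·σ_2 = 6(Δ_1 - Δ_0) = 30
  1·σ_1 + 4·σ_2 + 1·σ_3 = 6(Δ_2 - Δ_1) = -114
Natural end conditions: σ_0 = σ_3 = 0.
Hence σ_0 = 0, σ_1 = 78/5, σ_2 = -162/5, σ_3 = 0.
On [0, 1], p(x) = 4 + 26/5·x + 39/5·x² - 8·x³.
With x = 1/4: p(1/4) = 453/80.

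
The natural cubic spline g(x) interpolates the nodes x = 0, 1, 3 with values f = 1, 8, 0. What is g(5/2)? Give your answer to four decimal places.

3.7188

Let M_i = g''(x_i). Step sizes h_i = 1, 2; slopes of the chords Δ_i = (y_(i+1) - y_i)/h_i = 7, -4.
  1·M_0 + 6·M_1 + 2·M_2 = 6(Δ_1 - Δ_0) = -66
Natural end conditions: M_0 = M_2 = 0.
Forward elimination and back-substitution give M_0 = 0, M_1 = -11, M_2 = 0.
On [1, 3], g(x) = 8 + 10/3·(x - 1) - 11/2·(x - 1)² + 11/12·(x - 1)³.
With (x - 1) = 3/2: g(5/2) = 119/32.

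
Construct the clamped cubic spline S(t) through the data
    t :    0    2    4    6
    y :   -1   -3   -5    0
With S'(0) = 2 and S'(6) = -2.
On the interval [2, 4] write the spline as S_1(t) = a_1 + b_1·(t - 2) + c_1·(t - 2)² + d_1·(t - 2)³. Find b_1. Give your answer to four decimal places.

-2.5667

Write m_i for S''(x_i). With h_i = 2, 2, 2 and divided differences Δ_i = -1, -1, 5/2, the continuity of S' gives the tridiagonal system
  2·m_0 + 8·m_1 + 2·m_2 = 6(Δ_1 - Δ_0) = 0
  2·m_1 + 8·m_2 + 2·m_3 = 6(Δ_2 - Δ_1) = 21
Clamped end conditions give two more equations: 2h_0·m_0 + h_0·m_1 = 6(Δ_0 - S'(0)) = -18 and h_2·m_2 + 2h_2·m_3 = 6(S'(6) - Δ_2) = -27.
Forward elimination and back-substitution give m_0 = -133/30, m_1 = -2/15, m_2 = 149/30, m_3 = -277/30.
On [2, 4], with S_1(t) = a_1 + b_1·(t - 2) + c_1·(t - 2)² + d_1·(t - 2)³: c_1 = m_1/2 = -1/15, d_1 = (m_2 - m_1)/(6h_1) = 17/40, b_1 = Δ_1 - h_1(2m_1 + m_2)/6 = -77/30.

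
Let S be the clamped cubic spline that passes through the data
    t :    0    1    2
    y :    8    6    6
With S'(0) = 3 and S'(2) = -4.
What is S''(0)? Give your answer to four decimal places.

-21.5000

Put σ_i = S'' at the i-th knot. Here h = (1, 1) and Δ = (-2, 0), so the interior equations h_(i-1)·σ_(i-1) + 2(h_(i-1)+h_i)·σ_i + h_i·σ_(i+1) = 6(Δ_i − Δ_(i-1)) read
  1·σ_0 + 4·σ_1 + 1·σ_2 = 6(Δ_1 - Δ_0) = 12
Clamped end conditions give two more equations: 2h_0·σ_0 + h_0·σ_1 = 6(Δ_0 - S'(0)) = -30 and h_1·σ_1 + 2h_1·σ_2 = 6(S'(2) - Δ_1) = -24.
Forward elimination and back-substitution give σ_0 = -43/2, σ_1 = 13, σ_2 = -37/2.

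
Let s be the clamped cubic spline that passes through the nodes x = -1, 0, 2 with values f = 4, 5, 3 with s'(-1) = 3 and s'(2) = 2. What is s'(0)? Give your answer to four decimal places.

Write σ_i for s''(x_i). With h_i = 1, 2 and divided differences Δ_i = 1, -1, the continuity of s' gives the tridiagonal system
  1·σ_0 + 6·σ_1 + 2·σ_2 = 6(Δ_1 - Δ_0) = -12
Clamped end conditions give two more equations: 2h_0·σ_0 + h_0·σ_1 = 6(Δ_0 - s'(-1)) = -12 and h_1·σ_1 + 2h_1·σ_2 = 6(s'(2) - Δ_1) = 18.
Hence σ_0 = -13/3, σ_1 = -10/3, σ_2 = 37/6.
On [0, 2], s'(x) = b_1 + 2c_1·x + 3d_1·x² with b_1 = Δ_1 - h_1(2σ_1 + σ_2)/6 = -5/6, c_1 = σ_1/2 = -5/3, d_1 = (σ_2 - σ_1)/(6h_1) = 19/24. So s'(0) = -5/6.

-0.8333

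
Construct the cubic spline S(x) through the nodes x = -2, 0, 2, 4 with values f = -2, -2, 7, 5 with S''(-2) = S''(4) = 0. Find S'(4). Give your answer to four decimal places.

-2.7667

With m_i denoting the second derivative at x_i, h_i = 2, 2, 2, and Δ_i = (y_(i+1) − y_i)/h_i = 0, 9/2, -1:
  2·m_0 + 8·m_1 + 2·m_2 = 6(Δ_1 - Δ_0) = 27
  2·m_1 + 8·m_2 + 2·m_3 = 6(Δ_2 - Δ_1) = -33
Natural end conditions: m_0 = m_3 = 0.
Solving the tridiagonal system: m_0 = 0, m_1 = 47/10, m_2 = -53/10, m_3 = 0.
On [2, 4], S'(x) = b_2 + 2c_2·(x - 2) + 3d_2·(x - 2)² with b_2 = Δ_2 - h_2(2m_2 + m_3)/6 = 38/15, c_2 = m_2/2 = -53/20, d_2 = (m_3 - m_2)/(6h_2) = 53/120. So S'(4) = -83/30.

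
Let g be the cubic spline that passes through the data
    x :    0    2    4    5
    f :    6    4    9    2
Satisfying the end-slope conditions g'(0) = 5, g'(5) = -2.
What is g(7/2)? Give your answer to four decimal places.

9.8166

Put σ_i = g'' at the i-th knot. Here h = (2, 2, 1) and Δ = (-1, 5/2, -7), so the interior equations h_(i-1)·σ_(i-1) + 2(h_(i-1)+h_i)·σ_i + h_i·σ_(i+1) = 6(Δ_i − Δ_(i-1)) read
  2·σ_0 + 8·σ_1 + 2·σ_2 = 6(Δ_1 - Δ_0) = 21
  2·σ_1 + 6·σ_2 + 1·σ_3 = 6(Δ_2 - Δ_1) = -57
Clamped end conditions give two more equations: 2h_0·σ_0 + h_0·σ_1 = 6(Δ_0 - g'(0)) = -36 and h_2·σ_2 + 2h_2·σ_3 = 6(g'(5) - Δ_2) = 30.
Forward elimination and back-substitution give σ_0 = -653/46, σ_1 = 239/23, σ_2 = -388/23, σ_3 = 539/23.
On [2, 4], g(x) = 4 + 55/46·(x - 2) + 239/46·(x - 2)² - 209/92·(x - 2)³.
With (x - 2) = 3/2: g(7/2) = 7225/736.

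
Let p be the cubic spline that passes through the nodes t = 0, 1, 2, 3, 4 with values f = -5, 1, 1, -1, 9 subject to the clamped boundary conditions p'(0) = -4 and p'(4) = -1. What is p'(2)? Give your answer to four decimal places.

-5.0714

Put σ_i = p'' at the i-th knot. Here h = (1, 1, 1, 1) and Δ = (6, 0, -2, 10), so the interior equations h_(i-1)·σ_(i-1) + 2(h_(i-1)+h_i)·σ_i + h_i·σ_(i+1) = 6(Δ_i − Δ_(i-1)) read
  1·σ_0 + 4·σ_1 + 1·σ_2 = 6(Δ_1 - Δ_0) = -36
  1·σ_1 + 4·σ_2 + 1·σ_3 = 6(Δ_2 - Δ_1) = -12
  1·σ_2 + 4·σ_3 + 1·σ_4 = 6(Δ_3 - Δ_2) = 72
Clamped end conditions give two more equations: 2h_0·σ_0 + h_0·σ_1 = 6(Δ_0 - p'(0)) = 60 and h_3·σ_3 + 2h_3·σ_4 = 6(p'(4) - Δ_3) = -66.
Hence σ_0 = 1077/28, σ_1 = -237/14, σ_2 = -27/4, σ_3 = 447/14, σ_4 = -1371/28.
On [2, 3], p'(t) = b_2 + 2c_2·(t - 2) + 3d_2·(t - 2)² with b_2 = Δ_2 - h_2(2σ_2 + σ_3)/6 = -71/14, c_2 = σ_2/2 = -27/8, d_2 = (σ_3 - σ_2)/(6h_2) = 361/56. So p'(2) = -71/14.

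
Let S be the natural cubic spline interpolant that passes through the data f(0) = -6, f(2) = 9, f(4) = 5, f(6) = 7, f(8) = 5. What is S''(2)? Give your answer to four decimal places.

-8.3839

Write M_i for S''(x_i). With h_i = 2, 2, 2, 2 and divided differences Δ_i = 15/2, -2, 1, -1, the continuity of S' gives the tridiagonal system
  2·M_0 + 8·M_1 + 2·M_2 = 6(Δ_1 - Δ_0) = -57
  2·M_1 + 8·M_2 + 2·M_3 = 6(Δ_2 - Δ_1) = 18
  2·M_2 + 8·M_3 + 2·M_4 = 6(Δ_3 - Δ_2) = -12
Natural end conditions: M_0 = M_4 = 0.
Forward elimination and back-substitution give M_0 = 0, M_1 = -939/112, M_2 = 141/28, M_3 = -309/112, M_4 = 0.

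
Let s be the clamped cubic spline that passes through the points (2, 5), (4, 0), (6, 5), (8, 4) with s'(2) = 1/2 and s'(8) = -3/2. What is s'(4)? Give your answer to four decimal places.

-0.6333

Write m_i for s''(x_i). With h_i = 2, 2, 2 and divided differences Δ_i = -5/2, 5/2, -1/2, the continuity of s' gives the tridiagonal system
  2·m_0 + 8·m_1 + 2·m_2 = 6(Δ_1 - Δ_0) = 30
  2·m_1 + 8·m_2 + 2·m_3 = 6(Δ_2 - Δ_1) = -18
Clamped end conditions give two more equations: 2h_0·m_0 + h_0·m_1 = 6(Δ_0 - s'(2)) = -18 and h_2·m_2 + 2h_2·m_3 = 6(s'(8) - Δ_2) = -6.
Solving: m_0 = -118/15, m_1 = 101/15, m_2 = -61/15, m_3 = 8/15.
On [4, 6], s'(x) = b_1 + 2c_1·(x - 4) + 3d_1·(x - 4)² with b_1 = Δ_1 - h_1(2m_1 + m_2)/6 = -19/30, c_1 = m_1/2 = 101/30, d_1 = (m_2 - m_1)/(6h_1) = -9/10. So s'(4) = -19/30.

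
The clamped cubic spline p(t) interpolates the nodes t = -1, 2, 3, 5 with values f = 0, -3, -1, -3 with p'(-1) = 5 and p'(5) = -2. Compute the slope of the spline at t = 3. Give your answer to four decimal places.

1.6190

Let σ_i = p''(x_i). Step sizes h_i = 3, 1, 2; slopes of the chords Δ_i = (y_(i+1) - y_i)/h_i = -1, 2, -1.
  3·σ_0 + 8·σ_1 + 1·σ_2 = 6(Δ_1 - Δ_0) = 18
  1·σ_1 + 6·σ_2 + 2·σ_3 = 6(Δ_2 - Δ_1) = -18
Clamped end conditions give two more equations: 2h_0·σ_0 + h_0·σ_1 = 6(Δ_0 - p'(-1)) = -36 and h_2·σ_2 + 2h_2·σ_3 = 6(p'(5) - Δ_2) = -6.
Hence σ_0 = -191/21, σ_1 = 130/21, σ_2 = -89/21, σ_3 = 13/21.
On [3, 5], p'(t) = b_2 + 2c_2·(t - 3) + 3d_2·(t - 3)² with b_2 = Δ_2 - h_2(2σ_2 + σ_3)/6 = 34/21, c_2 = σ_2/2 = -89/42, d_2 = (σ_3 - σ_2)/(6h_2) = 17/42. So p'(3) = 34/21.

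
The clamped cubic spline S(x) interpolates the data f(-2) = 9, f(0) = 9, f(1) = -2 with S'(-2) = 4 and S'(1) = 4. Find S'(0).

Let σ_i = S''(x_i). Step sizes h_i = 2, 1; slopes of the chords Δ_i = (y_(i+1) - y_i)/h_i = 0, -11.
  2·σ_0 + 6·σ_1 + 1·σ_2 = 6(Δ_1 - Δ_0) = -66
Clamped end conditions give two more equations: 2h_0·σ_0 + h_0·σ_1 = 6(Δ_0 - S'(-2)) = -24 and h_1·σ_1 + 2h_1·σ_2 = 6(S'(1) - Δ_1) = 90.
Forward elimination and back-substitution give σ_0 = 5, σ_1 = -22, σ_2 = 56.
On [0, 1], S'(x) = b_1 + 2c_1·x + 3d_1·x² with b_1 = Δ_1 - h_1(2σ_1 + σ_2)/6 = -13, c_1 = σ_1/2 = -11, d_1 = (σ_2 - σ_1)/(6h_1) = 13. So S'(0) = -13.

-13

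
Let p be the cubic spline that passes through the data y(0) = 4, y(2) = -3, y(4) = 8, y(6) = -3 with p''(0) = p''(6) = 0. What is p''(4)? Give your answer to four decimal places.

With M_i denoting the second derivative at x_i, h_i = 2, 2, 2, and Δ_i = (y_(i+1) − y_i)/h_i = -7/2, 11/2, -11/2:
  2·M_0 + 8·M_1 + 2·M_2 = 6(Δ_1 - Δ_0) = 54
  2·M_1 + 8·M_2 + 2·M_3 = 6(Δ_2 - Δ_1) = -66
Natural end conditions: M_0 = M_3 = 0.
Forward elimination and back-substitution give M_0 = 0, M_1 = 47/5, M_2 = -53/5, M_3 = 0.

-10.6000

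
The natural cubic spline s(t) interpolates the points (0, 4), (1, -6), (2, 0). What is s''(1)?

24

With m_i denoting the second derivative at x_i, h_i = 1, 1, and Δ_i = (y_(i+1) − y_i)/h_i = -10, 6:
  1·m_0 + 4·m_1 + 1·m_2 = 6(Δ_1 - Δ_0) = 96
Natural end conditions: m_0 = m_2 = 0.
Solving: m_0 = 0, m_1 = 24, m_2 = 0.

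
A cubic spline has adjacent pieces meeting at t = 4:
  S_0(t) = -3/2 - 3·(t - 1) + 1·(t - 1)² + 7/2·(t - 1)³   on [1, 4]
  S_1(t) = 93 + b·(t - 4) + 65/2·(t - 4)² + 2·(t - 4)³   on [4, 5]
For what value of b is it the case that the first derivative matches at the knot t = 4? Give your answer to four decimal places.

97.5000

S_0'(t) = -3 + 2·(t - 1) + 21/2·(t - 1)², so S_0'(4) = 195/2. On the right, S_1'(4) = b, so b = 195/2.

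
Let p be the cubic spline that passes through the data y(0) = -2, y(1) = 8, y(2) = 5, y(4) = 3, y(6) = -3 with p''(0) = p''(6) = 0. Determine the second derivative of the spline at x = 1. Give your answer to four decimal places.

Write σ_i for p''(x_i). With h_i = 1, 1, 2, 2 and divided differences Δ_i = 10, -3, -1, -3, the continuity of p' gives the tridiagonal system
  1·σ_0 + 4·σ_1 + 1·σ_2 = 6(Δ_1 - Δ_0) = -78
  1·σ_1 + 6·σ_2 + 2·σ_3 = 6(Δ_2 - Δ_1) = 12
  2·σ_2 + 8·σ_3 + 2·σ_4 = 6(Δ_3 - Δ_2) = -12
Natural end conditions: σ_0 = σ_4 = 0.
Hence σ_0 = 0, σ_1 = -148/7, σ_2 = 46/7, σ_3 = -22/7, σ_4 = 0.

-21.1429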